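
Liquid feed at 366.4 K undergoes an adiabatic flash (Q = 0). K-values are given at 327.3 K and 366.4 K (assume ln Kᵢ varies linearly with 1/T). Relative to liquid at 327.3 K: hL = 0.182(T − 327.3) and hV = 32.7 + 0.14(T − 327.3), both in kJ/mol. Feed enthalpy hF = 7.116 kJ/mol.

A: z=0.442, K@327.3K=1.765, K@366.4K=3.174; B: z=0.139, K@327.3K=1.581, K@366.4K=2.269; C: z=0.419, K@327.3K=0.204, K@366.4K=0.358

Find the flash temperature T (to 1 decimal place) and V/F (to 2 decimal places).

Adiabatic flash: solve Rachford–Rice at each trial T, then check hF = ψ·hV(T) + (1−ψ)·hL(T).
  T = 327.3 K: K = (1.765, 1.581, 0.204), RR gives ψ = 0.148, H_out = 4.842 kJ/mol
  T = 366.4 K: K = (3.174, 2.269, 0.358), RR gives ψ = 0.685, H_out = 28.399 kJ/mol
  T = 346.9 K: K = (2.408, 1.914, 0.275), RR gives ψ = 0.473, H_out = 18.636 kJ/mol
  T = 337.1 K: K = (2.071, 1.745, 0.238), RR gives ψ = 0.338, H_out = 12.699 kJ/mol
  T = 332.2 K: K = (1.914, 1.662, 0.220), RR gives ψ = 0.253, H_out = 9.118 kJ/mol
  T = 329.8 K: K = (1.840, 1.622, 0.212), RR gives ψ = 0.205, H_out = 7.131 kJ/mol
  T = 328.6 K: K = (1.804, 1.602, 0.208), RR gives ψ = 0.178, H_out = 6.063 kJ/mol
Linear interpolation between T = 328.6 (H_out = 6.063) and T = 329.8 (H_out = 7.131) on hF = 7.116 gives T ≈ 329.8 K, at which ψ = 0.20.

T = 329.8 K, V/F = 0.20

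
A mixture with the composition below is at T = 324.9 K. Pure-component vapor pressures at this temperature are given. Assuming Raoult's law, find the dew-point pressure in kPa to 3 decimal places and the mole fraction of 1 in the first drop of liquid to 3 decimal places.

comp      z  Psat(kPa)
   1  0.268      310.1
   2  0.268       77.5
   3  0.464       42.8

At the dew point ψ → 1, so Σzᵢ/Kᵢ = 1 with Kᵢ = Pᵢˢᵃᵗ/P ⇒ 1/P = Σzᵢ/Pᵢˢᵃᵗ.
1/P = 0.268/310.1 + 0.268/77.5 + 0.464/42.8 = 0.015163 ⇒ P = 65.948 kPa
xᵢ = zᵢP/Pᵢˢᵃᵗ ⇒ x_1 = 0.268·65.948/310.1 = 0.057

Pdew = 65.948 kPa, x_1 = 0.057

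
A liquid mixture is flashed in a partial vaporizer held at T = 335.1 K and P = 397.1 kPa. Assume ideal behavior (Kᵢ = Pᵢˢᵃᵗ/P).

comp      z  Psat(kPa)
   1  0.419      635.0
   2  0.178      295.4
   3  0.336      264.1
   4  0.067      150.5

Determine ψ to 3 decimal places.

Raoult's law: Kᵢ = Pᵢˢᵃᵗ/P = Pᵢˢᵃᵗ/397.1.
  K_1 = 635.0/397.1 = 1.59909, K_2 = 295.4/397.1 = 0.74389, K_3 = 264.1/397.1 = 0.66507, K_4 = 150.5/397.1 = 0.37900
Material balance + equilibrium reduce to Σ zᵢ(Kᵢ−1)/(1+ψ(Kᵢ−1)) = 0.
g(0) = ΣzᵢKᵢ − 1 = 0.051 and g(1) = 1 − Σzᵢ/Kᵢ = -0.183, so a root lies in (0, 1).
Iterate (Newton) starting at ψ = 0.5:
  ψ = 0.500: g = -0.0546, g' = -0.213 → ψ = 0.244
  ψ = 0.244: g = -0.0011, g' = -0.208 → ψ = 0.238
Converged at ψ = 0.238.

ψ = 0.238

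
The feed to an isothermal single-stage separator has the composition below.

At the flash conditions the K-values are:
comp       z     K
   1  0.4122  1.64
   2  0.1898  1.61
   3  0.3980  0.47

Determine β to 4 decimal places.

Rachford–Rice: g(β) = Σ zᵢ(Kᵢ−1)/(1+β(Kᵢ−1)) = 0.
Feasibility: ΣzᵢKᵢ = 1.1686, Σzᵢ/Kᵢ = 1.2160 — both > 1, two phases present.
Iterate (Newton) starting at β = 0.5:
  β = 0.5000: g = 0.00158, g' = -0.3453 → β = 0.5046
Converged at β = 0.5046.

β = 0.5046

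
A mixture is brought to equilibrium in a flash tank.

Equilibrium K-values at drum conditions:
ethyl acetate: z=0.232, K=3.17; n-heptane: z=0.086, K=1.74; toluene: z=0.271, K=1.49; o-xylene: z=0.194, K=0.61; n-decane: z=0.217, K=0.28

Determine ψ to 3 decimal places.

Rachford–Rice: g(ψ) = Σ zᵢ(Kᵢ−1)/(1+ψ(Kᵢ−1)) = 0.
Feasibility: ΣzᵢKᵢ = 1.468, Σzᵢ/Kᵢ = 1.398 — both > 1, two phases present.
Iterate (Newton) starting at ψ = 0.5:
  ψ = 0.500: g = 0.0565, g' = -0.639 → ψ = 0.588
  ψ = 0.588: g = -0.0008, g' = -0.661 → ψ = 0.587
Converged at ψ = 0.587.

ψ = 0.587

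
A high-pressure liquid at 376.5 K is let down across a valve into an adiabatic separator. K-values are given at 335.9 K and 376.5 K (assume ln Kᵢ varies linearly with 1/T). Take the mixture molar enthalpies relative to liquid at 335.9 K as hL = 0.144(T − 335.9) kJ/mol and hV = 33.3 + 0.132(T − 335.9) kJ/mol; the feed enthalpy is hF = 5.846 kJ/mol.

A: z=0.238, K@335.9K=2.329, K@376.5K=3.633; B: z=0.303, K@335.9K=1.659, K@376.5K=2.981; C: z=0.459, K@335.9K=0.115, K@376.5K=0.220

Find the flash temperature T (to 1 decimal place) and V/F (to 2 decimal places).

Adiabatic flash: solve Rachford–Rice at each trial T, then check hF = ψ·hV(T) + (1−ψ)·hL(T).
  T = 335.9 K: K = (2.329, 1.659, 0.115), RR gives ψ = 0.124, H_out = 4.124 kJ/mol
  T = 376.5 K: K = (3.633, 2.981, 0.220), RR gives ψ = 0.489, H_out = 21.893 kJ/mol
  T = 356.2 K: K = (2.946, 2.261, 0.162), RR gives ψ = 0.347, H_out = 14.393 kJ/mol
  T = 346.0 K: K = (2.627, 1.944, 0.137), RR gives ψ = 0.252, H_out = 9.802 kJ/mol
  T = 340.9 K: K = (2.474, 1.797, 0.126), RR gives ψ = 0.193, H_out = 7.119 kJ/mol
  T = 338.4 K: K = (2.401, 1.727, 0.120), RR gives ψ = 0.160, H_out = 5.674 kJ/mol
  T = 339.6 K: K = (2.436, 1.760, 0.123), RR gives ψ = 0.176, H_out = 6.380 kJ/mol
Linear interpolation between T = 338.4 (H_out = 5.674) and T = 339.6 (H_out = 6.380) on hF = 5.846 gives T ≈ 338.7 K, at which ψ = 0.16.

T = 338.7 K, V/F = 0.16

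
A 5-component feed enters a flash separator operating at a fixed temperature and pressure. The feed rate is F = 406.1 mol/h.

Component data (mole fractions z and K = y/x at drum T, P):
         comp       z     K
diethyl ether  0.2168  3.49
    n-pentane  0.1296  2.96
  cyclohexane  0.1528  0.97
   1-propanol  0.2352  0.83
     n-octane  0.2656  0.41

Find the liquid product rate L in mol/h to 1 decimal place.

L = 131.6 mol/h

Iterate (Newton) starting at ψ = 0.6:
  ψ = 0.6000: g = 0.04142, g' = -0.5514 → ψ = 0.6751
  ψ = 0.6751: g = 0.00040, g' = -0.5435 → ψ = 0.6759
Converged at ψ = 0.6759.
Then V = ψ·F = 0.6759·406.1 = 274.5 mol/h and L = F − V = 131.6 mol/h.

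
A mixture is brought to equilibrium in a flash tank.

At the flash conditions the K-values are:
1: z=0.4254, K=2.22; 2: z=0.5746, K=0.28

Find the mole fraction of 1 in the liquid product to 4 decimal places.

x_1 = 0.3711

Rachford–Rice: g(V/F) = Σ zᵢ(Kᵢ−1)/(1+V/F(Kᵢ−1)) = 0.
g(0) = ΣzᵢKᵢ − 1 = 0.1053 and g(1) = 1 − Σzᵢ/Kᵢ = -1.2438, so a root lies in (0, 1).
Binary case is linear: z₁(K₁−1)(1+V/F(K₂−1)) + z₂(K₂−1)(1+V/F(K₁−1)) = 0
⇒ V/F = [z₁(K₁−1)+z₂(K₂−1)] / [−(K₁−1)(K₂−1)] = 0.10528/0.87840 = 0.1198
Compositions from xᵢ = zᵢ/(1+V/F(Kᵢ−1)), yᵢ = Kᵢxᵢ:
  1: x = 0.3711, y = 0.8239
  2: x = 0.6289, y = 0.1761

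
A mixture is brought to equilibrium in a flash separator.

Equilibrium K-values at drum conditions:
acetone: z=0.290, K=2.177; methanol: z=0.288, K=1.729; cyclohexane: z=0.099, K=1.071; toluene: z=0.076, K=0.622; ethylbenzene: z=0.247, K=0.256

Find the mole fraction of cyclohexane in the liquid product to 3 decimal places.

Material balance + equilibrium reduce to Σ zᵢ(Kᵢ−1)/(1+ψ(Kᵢ−1)) = 0.
Check two-phase: ΣzᵢKᵢ = 1.346 > 1 and Σzᵢ/Kᵢ = 1.479 > 1, so g(0) = 0.346 > 0 and g(1) = -0.479 < 0.
Iterate (Newton) starting at ψ = 0.59:
  ψ = 0.590: g = -0.0095, g' = -0.668 → ψ = 0.576
Converged at ψ = 0.576.
Compositions from xᵢ = zᵢ/(1+ψ(Kᵢ−1)), yᵢ = Kᵢxᵢ:
  acetone: x = 0.173, y = 0.376
  methanol: x = 0.203, y = 0.351
  cyclohexane: x = 0.095, y = 0.102
  toluene: x = 0.097, y = 0.060
  ethylbenzene: x = 0.432, y = 0.111

x_cyclohexane = 0.095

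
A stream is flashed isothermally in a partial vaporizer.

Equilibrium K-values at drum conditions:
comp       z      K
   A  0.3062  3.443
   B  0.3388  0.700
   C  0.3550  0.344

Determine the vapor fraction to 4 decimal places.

ψ = 0.3349

Rachford–Rice: g(ψ) = Σ zᵢ(Kᵢ−1)/(1+ψ(Kᵢ−1)) = 0.
Check two-phase: ΣzᵢKᵢ = 1.4135 > 1 and Σzᵢ/Kᵢ = 1.6049 > 1, so g(0) = 0.4135 > 0 and g(1) = -0.6049 < 0.
Newton–Raphson from ψ = 0.43:
  ψ = 0.4300: g = -0.07626, g' = -0.7712 → ψ = 0.3311
  ψ = 0.3311: g = 0.00318, g' = -0.8454 → ψ = 0.3349
Converged at ψ = 0.3349.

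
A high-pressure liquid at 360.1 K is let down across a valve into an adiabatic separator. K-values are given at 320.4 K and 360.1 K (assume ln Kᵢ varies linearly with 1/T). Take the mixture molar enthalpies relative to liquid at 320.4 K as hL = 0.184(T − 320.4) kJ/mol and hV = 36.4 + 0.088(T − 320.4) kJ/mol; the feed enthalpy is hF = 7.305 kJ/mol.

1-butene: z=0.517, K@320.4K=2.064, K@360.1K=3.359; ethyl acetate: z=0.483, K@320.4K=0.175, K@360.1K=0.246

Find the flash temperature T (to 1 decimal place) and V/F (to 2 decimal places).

Adiabatic flash: solve Rachford–Rice at each trial T, then check hF = ψ·hV(T) + (1−ψ)·hL(T).
  T = 320.4 K: K = (2.064, 0.175), RR gives ψ = 0.173, H_out = 6.287 kJ/mol
  T = 360.1 K: K = (3.359, 0.246), RR gives ψ = 0.481, H_out = 22.978 kJ/mol
  T = 340.2 K: K = (2.669, 0.209), RR gives ψ = 0.365, H_out = 16.222 kJ/mol
  T = 330.3 K: K = (2.356, 0.192), RR gives ψ = 0.284, H_out = 11.878 kJ/mol
  T = 325.4 K: K = (2.209, 0.184), RR gives ψ = 0.234, H_out = 9.314 kJ/mol
  T = 322.9 K: K = (2.136, 0.179), RR gives ψ = 0.205, H_out = 7.860 kJ/mol
  T = 321.6 K: K = (2.098, 0.177), RR gives ψ = 0.188, H_out = 7.058 kJ/mol
Linear interpolation between T = 321.6 (H_out = 7.058) and T = 322.9 (H_out = 7.860) on hF = 7.305 gives T ≈ 322.0 K, at which ψ = 0.19.

T = 322.0 K, V/F = 0.19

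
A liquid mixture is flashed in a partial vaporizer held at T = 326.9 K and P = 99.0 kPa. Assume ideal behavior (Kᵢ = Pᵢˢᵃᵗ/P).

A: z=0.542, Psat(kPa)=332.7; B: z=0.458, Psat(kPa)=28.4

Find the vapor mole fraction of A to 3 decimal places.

y_A = 0.780

Raoult's law: Kᵢ = Pᵢˢᵃᵗ/P = Pᵢˢᵃᵗ/99.0.
  K_A = 332.7/99.0 = 3.36061, K_B = 28.4/99.0 = 0.28687
Binary case is linear: z₁(K₁−1)(1+ψ(K₂−1)) + z₂(K₂−1)(1+ψ(K₁−1)) = 0
⇒ ψ = [z₁(K₁−1)+z₂(K₂−1)] / [−(K₁−1)(K₂−1)] = 0.9528/1.6834 = 0.566
Compositions from xᵢ = zᵢ/(1+ψ(Kᵢ−1)), yᵢ = Kᵢxᵢ:
  A: x = 0.232, y = 0.780
  B: x = 0.768, y = 0.220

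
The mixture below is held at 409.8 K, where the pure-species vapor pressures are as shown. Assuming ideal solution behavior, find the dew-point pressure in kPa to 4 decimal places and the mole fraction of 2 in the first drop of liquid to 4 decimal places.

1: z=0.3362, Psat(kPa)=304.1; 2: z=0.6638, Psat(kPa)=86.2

Pdew = 113.5557 kPa, x_2 = 0.8745

At the dew point ψ → 1, so Σzᵢ/Kᵢ = 1 with Kᵢ = Pᵢˢᵃᵗ/P ⇒ 1/P = Σzᵢ/Pᵢˢᵃᵗ.
1/P = 0.3362/304.1 + 0.6638/86.2 = 0.0088063 ⇒ P = 113.5557 kPa
xᵢ = zᵢP/Pᵢˢᵃᵗ ⇒ x_2 = 0.6638·113.5557/86.2 = 0.8745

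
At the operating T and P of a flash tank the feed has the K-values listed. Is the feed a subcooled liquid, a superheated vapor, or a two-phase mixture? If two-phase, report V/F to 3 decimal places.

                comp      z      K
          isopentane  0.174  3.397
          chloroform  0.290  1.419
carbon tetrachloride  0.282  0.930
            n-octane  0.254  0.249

ΣzᵢKᵢ = 1.328; Σzᵢ/Kᵢ = 1.579.
Both exceed 1, so a two-phase solution exists.
Let ψ = V/F and solve Σ zᵢ(Kᵢ−1)/(1+ψ(Kᵢ−1)) = 0.
Iterate (Newton) starting at ψ = 0.45:
  ψ = 0.450: g = -0.0056, g' = -0.596 → ψ = 0.441
Converged at ψ = 0.441.

two-phase, V/F = 0.441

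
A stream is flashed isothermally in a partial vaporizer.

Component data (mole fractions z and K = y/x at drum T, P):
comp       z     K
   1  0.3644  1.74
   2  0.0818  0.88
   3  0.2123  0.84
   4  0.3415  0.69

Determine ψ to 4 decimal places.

ψ = 0.6562

Material balance + equilibrium reduce to Σ zᵢ(Kᵢ−1)/(1+ψ(Kᵢ−1)) = 0.
Check two-phase: ΣzᵢKᵢ = 1.1200 > 1 and Σzᵢ/Kᵢ = 1.0500 > 1, so g(0) = 0.1200 > 0 and g(1) = -0.0500 < 0.
Iterate (Newton) starting at ψ = 0.63:
  ψ = 0.6300: g = 0.00396, g' = -0.1516 → ψ = 0.6561
  ψ = 0.6561: g = 0.00002, g' = -0.1503 → ψ = 0.6562
Converged at ψ = 0.6562.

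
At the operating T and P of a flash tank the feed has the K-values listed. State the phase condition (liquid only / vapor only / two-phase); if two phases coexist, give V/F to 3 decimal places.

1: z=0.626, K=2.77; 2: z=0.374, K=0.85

ΣzᵢKᵢ = 2.052; Σzᵢ/Kᵢ = 0.666.
Since Σzᵢ/Kᵢ < 1 the mixture is above its dew point — single vapor phase.

vapor only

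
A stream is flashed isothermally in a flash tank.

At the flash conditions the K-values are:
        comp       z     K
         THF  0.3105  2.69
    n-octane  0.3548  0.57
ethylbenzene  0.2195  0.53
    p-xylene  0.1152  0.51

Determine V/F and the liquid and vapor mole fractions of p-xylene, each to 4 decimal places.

V/F = 0.2775, x_p-xylene = 0.1333, y_p-xylene = 0.0680

Rachford–Rice: g(V/F) = Σ zᵢ(Kᵢ−1)/(1+V/F(Kᵢ−1)) = 0.
g(0) = ΣzᵢKᵢ − 1 = 0.2126 and g(1) = 1 − Σzᵢ/Kᵢ = -0.3779, so a root lies in (0, 1).
Newton iteration, V/F⁰ = 0.5:
  V/F = 0.5000: g = -0.11956, g' = -0.4984 → V/F = 0.2601
  V/F = 0.2601: g = 0.01051, g' = -0.6104 → V/F = 0.2773
  V/F = 0.2773: g = 0.00012, g' = -0.5969 → V/F = 0.2775
Converged at V/F = 0.2775.
Compositions from xᵢ = zᵢ/(1+V/F(Kᵢ−1)), yᵢ = Kᵢxᵢ:
  THF: x = 0.2114, y = 0.5686
  n-octane: x = 0.4029, y = 0.2296
  ethylbenzene: x = 0.2524, y = 0.1338
  p-xylene: x = 0.1333, y = 0.0680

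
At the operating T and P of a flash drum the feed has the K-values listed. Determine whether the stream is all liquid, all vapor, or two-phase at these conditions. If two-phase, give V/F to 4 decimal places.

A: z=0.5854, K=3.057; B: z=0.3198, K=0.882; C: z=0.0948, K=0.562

ΣzᵢKᵢ = 2.1249; Σzᵢ/Kᵢ = 0.7228.
Since Σzᵢ/Kᵢ < 1 the mixture is above its dew point — single vapor phase.

all vapor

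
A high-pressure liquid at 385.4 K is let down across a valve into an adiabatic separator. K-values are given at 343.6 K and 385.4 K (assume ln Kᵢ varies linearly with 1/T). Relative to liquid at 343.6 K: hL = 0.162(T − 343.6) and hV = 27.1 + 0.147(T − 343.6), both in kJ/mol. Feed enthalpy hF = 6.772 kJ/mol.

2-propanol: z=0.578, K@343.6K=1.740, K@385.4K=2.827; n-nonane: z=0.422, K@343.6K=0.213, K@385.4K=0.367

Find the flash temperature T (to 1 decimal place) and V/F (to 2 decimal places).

Adiabatic flash: solve Rachford–Rice at each trial T, then check hF = ψ·hV(T) + (1−ψ)·hL(T).
  T = 343.6 K: K = (1.740, 0.213), RR gives ψ = 0.164, H_out = 4.449 kJ/mol
  T = 385.4 K: K = (2.827, 0.367), RR gives ψ = 0.682, H_out = 24.830 kJ/mol
  T = 364.5 K: K = (2.249, 0.284), RR gives ψ = 0.469, H_out = 15.958 kJ/mol
  T = 354.1 K: K = (1.987, 0.247), RR gives ψ = 0.340, H_out = 10.866 kJ/mol
  T = 348.9 K: K = (1.862, 0.230), RR gives ψ = 0.261, H_out = 7.916 kJ/mol
  T = 346.2 K: K = (1.799, 0.221), RR gives ψ = 0.214, H_out = 6.220 kJ/mol
  T = 347.5 K: K = (1.830, 0.225), RR gives ψ = 0.237, H_out = 7.053 kJ/mol
Linear interpolation between T = 346.2 (H_out = 6.220) and T = 347.5 (H_out = 7.053) on hF = 6.772 gives T ≈ 347.1 K, at which ψ = 0.23.

T = 347.1 K, V/F = 0.23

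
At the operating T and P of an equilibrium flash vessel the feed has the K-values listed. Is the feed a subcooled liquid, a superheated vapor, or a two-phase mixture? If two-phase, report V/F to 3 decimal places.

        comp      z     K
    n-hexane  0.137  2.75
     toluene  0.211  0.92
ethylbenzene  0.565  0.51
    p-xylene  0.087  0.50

subcooled liquid

ΣzᵢKᵢ = 0.903; Σzᵢ/Kᵢ = 1.561.
Since ΣzᵢKᵢ < 1 the mixture is below its bubble point — single liquid phase.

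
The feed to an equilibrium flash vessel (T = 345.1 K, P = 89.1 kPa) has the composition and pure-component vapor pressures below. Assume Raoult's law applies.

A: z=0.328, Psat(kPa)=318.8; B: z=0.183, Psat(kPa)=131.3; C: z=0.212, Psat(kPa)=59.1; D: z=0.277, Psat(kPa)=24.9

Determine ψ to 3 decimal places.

Raoult's law: Kᵢ = Pᵢˢᵃᵗ/P = Pᵢˢᵃᵗ/89.1.
  K_A = 318.8/89.1 = 3.57800, K_B = 131.3/89.1 = 1.47363, K_C = 59.1/89.1 = 0.66330, K_D = 24.9/89.1 = 0.27946
Newton iteration, ψ⁰ = 0.5:
  ψ = 0.500: g = 0.0417, g' = -0.829 → ψ = 0.550
Converged at ψ = 0.550.

ψ = 0.550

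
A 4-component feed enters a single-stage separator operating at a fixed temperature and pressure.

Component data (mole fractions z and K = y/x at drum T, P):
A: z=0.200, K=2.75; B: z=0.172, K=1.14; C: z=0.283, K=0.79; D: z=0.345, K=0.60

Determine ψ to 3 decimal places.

ψ = 0.398

Newton–Raphson from ψ = 0.5:
  ψ = 0.500: g = -0.0297, g' = -0.279 → ψ = 0.393
  ψ = 0.393: g = 0.0015, g' = -0.310 → ψ = 0.398
Converged at ψ = 0.398.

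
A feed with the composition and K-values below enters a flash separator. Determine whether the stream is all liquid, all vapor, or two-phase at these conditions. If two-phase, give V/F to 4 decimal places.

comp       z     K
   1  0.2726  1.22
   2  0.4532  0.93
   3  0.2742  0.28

ΣzᵢKᵢ = 0.8308; Σzᵢ/Kᵢ = 1.6900.
Since ΣzᵢKᵢ < 1 the mixture is below its bubble point — single liquid phase.

all liquid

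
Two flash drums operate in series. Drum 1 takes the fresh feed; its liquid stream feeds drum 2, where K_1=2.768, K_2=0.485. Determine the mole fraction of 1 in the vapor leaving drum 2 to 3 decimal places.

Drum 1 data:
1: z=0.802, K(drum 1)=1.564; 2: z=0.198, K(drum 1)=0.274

y_1 (drum 2) = 0.624

Drum 1:
Let ψ₁ = V/F and solve Σ zᵢ(Kᵢ−1)/(1+ψ₁(Kᵢ−1)) = 0.
Check two-phase: ΣzᵢKᵢ = 1.309 > 1 and Σzᵢ/Kᵢ = 1.235 > 1, so g(0) = 0.309 > 0 and g(1) = -0.235 < 0.
Newton–Raphson from ψ₁ = 0.42:
  ψ₁ = 0.420: g = 0.1589, g' = -0.383 → ψ₁ = 0.835
  ψ₁ = 0.835: g = -0.0576, g' = -0.791 → ψ₁ = 0.762
  ψ₁ = 0.762: g = -0.0056, g' = -0.648 → ψ₁ = 0.754
Converged at ψ₁ = 0.754.
Drum-1 compositions:
  1: x = 0.563, y = 0.880
  2: x = 0.437, y = 0.120
Drum-2 feed = drum-1 liquid: z₂ = (0.5628, 0.4372).
Drum 2:
Material balance + equilibrium reduce to Σ zᵢ(Kᵢ−1)/(1+ψ₂(Kᵢ−1)) = 0.
Feasibility: ΣzᵢKᵢ = 1.770, Σzᵢ/Kᵢ = 1.105 — both > 1, two phases present.
Binary case is linear: z₁(K₁−1)(1+ψ₂(K₂−1)) + z₂(K₂−1)(1+ψ₂(K₁−1)) = 0
⇒ ψ₂ = [z₁(K₁−1)+z₂(K₂−1)] / [−(K₁−1)(K₂−1)] = 0.7699/0.9105 = 0.846
  1: x = 0.226, y = 0.624
  2: x = 0.774, y = 0.376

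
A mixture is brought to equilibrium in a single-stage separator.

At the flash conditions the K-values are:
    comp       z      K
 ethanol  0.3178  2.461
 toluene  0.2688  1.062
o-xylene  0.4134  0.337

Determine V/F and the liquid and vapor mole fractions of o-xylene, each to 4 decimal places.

V/F = 0.2952, x_o-xylene = 0.5140, y_o-xylene = 0.1732

Material balance + equilibrium reduce to Σ zᵢ(Kᵢ−1)/(1+V/F(Kᵢ−1)) = 0.
Check two-phase: ΣzᵢKᵢ = 1.2069 > 1 and Σzᵢ/Kᵢ = 1.6089 > 1, so g(0) = 0.2069 > 0 and g(1) = -0.6089 < 0.
Newton–Raphson from V/F = 0.5:
  V/F = 0.5000: g = -0.12553, g' = -0.6341 → V/F = 0.3020
  V/F = 0.3020: g = -0.00421, g' = -0.6117 → V/F = 0.2952
Converged at V/F = 0.2952.
Compositions from xᵢ = zᵢ/(1+V/F(Kᵢ−1)), yᵢ = Kᵢxᵢ:
  ethanol: x = 0.2220, y = 0.5465
  toluene: x = 0.2640, y = 0.2803
  o-xylene: x = 0.5140, y = 0.1732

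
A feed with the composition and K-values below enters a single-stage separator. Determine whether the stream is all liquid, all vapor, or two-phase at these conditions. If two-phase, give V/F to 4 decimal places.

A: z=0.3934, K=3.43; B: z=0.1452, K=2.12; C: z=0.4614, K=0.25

ΣzᵢKᵢ = 1.7725; Σzᵢ/Kᵢ = 2.0288.
Both exceed 1, so a two-phase solution exists.
Let ψ = V/F and solve Σ zᵢ(Kᵢ−1)/(1+ψ(Kᵢ−1)) = 0.
Newton iteration, ψ⁰ = 0.6:
  ψ = 0.6000: g = -0.14300, g' = -1.3076 → ψ = 0.4906
  ψ = 0.4906: g = -0.00652, g' = -1.2090 → ψ = 0.4853
Converged at ψ = 0.4852.

two-phase, V/F = 0.4852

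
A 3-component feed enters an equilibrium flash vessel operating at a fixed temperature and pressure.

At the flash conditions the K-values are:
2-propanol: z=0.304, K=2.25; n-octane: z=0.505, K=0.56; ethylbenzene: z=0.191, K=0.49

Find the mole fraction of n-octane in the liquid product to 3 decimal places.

Let ψ = V/F and solve Σ zᵢ(Kᵢ−1)/(1+ψ(Kᵢ−1)) = 0.
Check two-phase: ΣzᵢKᵢ = 1.060 > 1 and Σzᵢ/Kᵢ = 1.427 > 1, so g(0) = 0.060 > 0 and g(1) = -0.427 < 0.
Newton iteration, ψ⁰ = 0.56:
  ψ = 0.560: g = -0.2077, g' = -0.434 → ψ = 0.081
  ψ = 0.081: g = 0.0129, g' = -0.551 → ψ = 0.105
Converged at ψ = 0.105.
Compositions from xᵢ = zᵢ/(1+ψ(Kᵢ−1)), yᵢ = Kᵢxᵢ:
  2-propanol: x = 0.269, y = 0.605
  n-octane: x = 0.529, y = 0.297
  ethylbenzene: x = 0.202, y = 0.099

x_n-octane = 0.529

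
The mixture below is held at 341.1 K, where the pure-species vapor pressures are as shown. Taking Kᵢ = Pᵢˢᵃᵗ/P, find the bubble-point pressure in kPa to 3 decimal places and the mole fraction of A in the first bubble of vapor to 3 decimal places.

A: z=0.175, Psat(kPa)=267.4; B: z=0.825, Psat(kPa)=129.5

Pbub = 153.632 kPa, y_A = 0.305

At the bubble point ψ → 0, so ΣzᵢKᵢ = 1 with Kᵢ = Pᵢˢᵃᵗ/P ⇒ P = ΣzᵢPᵢˢᵃᵗ.
P = 0.175·267.4 + 0.825·129.5 = 153.632 kPa
yᵢ = zᵢPᵢˢᵃᵗ/P ⇒ y_A = 0.175·267.4/153.632 = 0.305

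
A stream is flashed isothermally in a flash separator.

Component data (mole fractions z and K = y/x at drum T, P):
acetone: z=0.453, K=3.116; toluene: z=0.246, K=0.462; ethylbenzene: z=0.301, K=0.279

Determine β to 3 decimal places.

Newton–Raphson from β = 0.49:
  β = 0.490: g = -0.0447, g' = -0.994 → β = 0.445
Converged at β = 0.445.

β = 0.445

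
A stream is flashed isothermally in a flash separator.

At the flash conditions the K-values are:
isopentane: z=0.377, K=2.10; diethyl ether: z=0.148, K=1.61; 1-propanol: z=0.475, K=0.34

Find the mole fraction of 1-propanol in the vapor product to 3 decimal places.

y_1-propanol = 0.201

Material balance + equilibrium reduce to Σ zᵢ(Kᵢ−1)/(1+ψ(Kᵢ−1)) = 0.
Check two-phase: ΣzᵢKᵢ = 1.191 > 1 and Σzᵢ/Kᵢ = 1.669 > 1, so g(0) = 0.191 > 0 and g(1) = -0.669 < 0.
Newton–Raphson from ψ = 0.56:
  ψ = 0.560: g = -0.1734, g' = -0.726 → ψ = 0.321
  ψ = 0.321: g = -0.0159, g' = -0.621 → ψ = 0.296
Converged at ψ = 0.296.
Compositions from xᵢ = zᵢ/(1+ψ(Kᵢ−1)), yᵢ = Kᵢxᵢ:
  isopentane: x = 0.285, y = 0.597
  diethyl ether: x = 0.125, y = 0.202
  1-propanol: x = 0.590, y = 0.201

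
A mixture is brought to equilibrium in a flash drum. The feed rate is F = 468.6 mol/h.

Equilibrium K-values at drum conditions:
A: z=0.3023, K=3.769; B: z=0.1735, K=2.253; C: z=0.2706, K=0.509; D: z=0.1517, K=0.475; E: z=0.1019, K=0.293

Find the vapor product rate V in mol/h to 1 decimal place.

Newton–Raphson from V/F = 0.5:
  V/F = 0.5000: g = 0.08918, g' = -0.8240 → V/F = 0.6082
  V/F = 0.6082: g = 0.00238, g' = -0.7891 → V/F = 0.6113
Converged at V/F = 0.6113.
Then V = V/F·F = 0.6113·468.6 = 286.4 mol/h and L = F − V = 182.2 mol/h.

V = 286.4 mol/h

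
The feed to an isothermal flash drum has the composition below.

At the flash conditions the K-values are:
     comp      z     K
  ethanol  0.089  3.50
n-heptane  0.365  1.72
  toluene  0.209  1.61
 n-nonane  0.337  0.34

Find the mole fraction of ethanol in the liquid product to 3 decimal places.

x_ethanol = 0.036

Rachford–Rice: g(ψ) = Σ zᵢ(Kᵢ−1)/(1+ψ(Kᵢ−1)) = 0.
Feasibility: ΣzᵢKᵢ = 1.390, Σzᵢ/Kᵢ = 1.359 — both > 1, two phases present.
Iterate (Newton) starting at ψ = 0.45:
  ψ = 0.450: g = 0.0868, g' = -0.576 → ψ = 0.601
  ψ = 0.601: g = -0.0029, g' = -0.626 → ψ = 0.596
Converged at ψ = 0.596.
Compositions from xᵢ = zᵢ/(1+ψ(Kᵢ−1)), yᵢ = Kᵢxᵢ:
  ethanol: x = 0.036, y = 0.125
  n-heptane: x = 0.255, y = 0.439
  toluene: x = 0.153, y = 0.247
  n-nonane: x = 0.556, y = 0.189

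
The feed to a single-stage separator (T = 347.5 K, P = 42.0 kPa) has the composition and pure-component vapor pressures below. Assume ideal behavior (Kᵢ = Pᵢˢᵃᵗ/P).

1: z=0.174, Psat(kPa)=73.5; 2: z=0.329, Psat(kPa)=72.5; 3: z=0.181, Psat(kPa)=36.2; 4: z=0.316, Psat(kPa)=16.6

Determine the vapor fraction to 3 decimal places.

Raoult's law: Kᵢ = Pᵢˢᵃᵗ/P = Pᵢˢᵃᵗ/42.0.
  K_1 = 73.5/42.0 = 1.75000, K_2 = 72.5/42.0 = 1.72619, K_3 = 36.2/42.0 = 0.86190, K_4 = 16.6/42.0 = 0.39524
Rachford–Rice: g(ψ) = Σ zᵢ(Kᵢ−1)/(1+ψ(Kᵢ−1)) = 0.
Check two-phase: ΣzᵢKᵢ = 1.153 > 1 and Σzᵢ/Kᵢ = 1.300 > 1, so g(0) = 0.153 > 0 and g(1) = -0.300 < 0.
Newton iteration, ψ⁰ = 0.5:
  ψ = 0.500: g = -0.0306, g' = -0.387 → ψ = 0.421
  ψ = 0.421: g = -0.0007, g' = -0.370 → ψ = 0.419
Converged at ψ = 0.419.

ψ = 0.419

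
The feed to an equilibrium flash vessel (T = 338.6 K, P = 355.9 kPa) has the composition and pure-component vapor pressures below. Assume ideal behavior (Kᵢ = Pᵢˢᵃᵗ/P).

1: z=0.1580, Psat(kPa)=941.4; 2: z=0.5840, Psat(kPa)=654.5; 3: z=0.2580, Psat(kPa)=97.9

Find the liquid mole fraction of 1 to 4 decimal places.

Raoult's law: Kᵢ = Pᵢˢᵃᵗ/P = Pᵢˢᵃᵗ/355.9.
  K_1 = 941.4/355.9 = 2.645125, K_2 = 654.5/355.9 = 1.839000, K_3 = 97.9/355.9 = 0.275077
Rachford–Rice: g(V/F) = Σ zᵢ(Kᵢ−1)/(1+V/F(Kᵢ−1)) = 0.
Feasibility: ΣzᵢKᵢ = 1.5629, Σzᵢ/Kᵢ = 1.3152 — both > 1, two phases present.
Newton–Raphson from V/F = 0.5:
  V/F = 0.5000: g = 0.19443, g' = -0.6663 → V/F = 0.7918
  V/F = 0.7918: g = -0.03174, g' = -0.9761 → V/F = 0.7593
  V/F = 0.7593: g = -0.00113, g' = -0.9087 → V/F = 0.7580
Converged at V/F = 0.7580.
Compositions from xᵢ = zᵢ/(1+V/F(Kᵢ−1)), yᵢ = Kᵢxᵢ:
  1: x = 0.0703, y = 0.1860
  2: x = 0.3570, y = 0.6565
  3: x = 0.5727, y = 0.1575

x_1 = 0.0703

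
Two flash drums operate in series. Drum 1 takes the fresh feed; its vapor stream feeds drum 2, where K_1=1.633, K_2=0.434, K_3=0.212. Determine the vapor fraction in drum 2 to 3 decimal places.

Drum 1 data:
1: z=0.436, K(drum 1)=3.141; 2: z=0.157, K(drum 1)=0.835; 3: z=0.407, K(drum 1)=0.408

Drum 1:
Newton iteration, ψ₁⁰ = 0.5:
  ψ₁ = 0.500: g = 0.0804, g' = -0.759 → ψ₁ = 0.606
  ψ₁ = 0.606: g = 0.0019, g' = -0.731 → ψ₁ = 0.608
Converged at ψ₁ = 0.608.
Drum-1 compositions:
  1: x = 0.189, y = 0.595
  2: x = 0.175, y = 0.146
  3: x = 0.636, y = 0.260
Drum-2 feed = drum-1 vapor: z₂ = (0.5947, 0.1457, 0.2595).
Drum 2:
Newton iteration, ψ₂⁰ = 0.46:
  ψ₂ = 0.460: g = -0.1408, g' = -0.625 → ψ₂ = 0.235
  ψ₂ = 0.235: g = -0.0183, g' = -0.485 → ψ₂ = 0.197
Converged at ψ₂ = 0.197.
  1: x = 0.529, y = 0.864
  2: x = 0.164, y = 0.071
  3: x = 0.307, y = 0.065

V/F (drum 2) = 0.197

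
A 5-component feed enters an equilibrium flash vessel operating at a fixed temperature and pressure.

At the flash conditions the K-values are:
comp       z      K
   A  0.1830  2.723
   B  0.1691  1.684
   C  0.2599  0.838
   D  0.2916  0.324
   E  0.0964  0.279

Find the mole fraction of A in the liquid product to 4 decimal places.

Material balance + equilibrium reduce to Σ zᵢ(Kᵢ−1)/(1+V/F(Kᵢ−1)) = 0.
g(0) = ΣzᵢKᵢ − 1 = 0.1222 and g(1) = 1 − Σzᵢ/Kᵢ = -0.7233, so a root lies in (0, 1).
Newton–Raphson from V/F = 0.38:
  V/F = 0.3800: g = -0.12351, g' = -0.5924 → V/F = 0.1715
  V/F = 0.1715: g = 0.00132, g' = -0.6300 → V/F = 0.1736
Converged at V/F = 0.1736.
Compositions from xᵢ = zᵢ/(1+V/F(Kᵢ−1)), yᵢ = Kᵢxᵢ:
  A: x = 0.1409, y = 0.3836
  B: x = 0.1512, y = 0.2545
  C: x = 0.2674, y = 0.2241
  D: x = 0.3304, y = 0.1070
  E: x = 0.1102, y = 0.0307

x_A = 0.1409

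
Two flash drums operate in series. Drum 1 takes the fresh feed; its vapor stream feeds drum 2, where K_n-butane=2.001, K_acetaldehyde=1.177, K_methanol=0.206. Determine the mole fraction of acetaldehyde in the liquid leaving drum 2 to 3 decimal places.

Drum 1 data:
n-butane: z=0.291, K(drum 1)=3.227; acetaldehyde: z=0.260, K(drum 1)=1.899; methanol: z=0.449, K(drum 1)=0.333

x_acetaldehyde (drum 2) = 0.305

Drum 1:
Let ψ₁ = V/F and solve Σ zᵢ(Kᵢ−1)/(1+ψ₁(Kᵢ−1)) = 0.
Feasibility: ΣzᵢKᵢ = 1.582, Σzᵢ/Kᵢ = 1.575 — both > 1, two phases present.
Iterate (Newton) starting at ψ₁ = 0.38:
  ψ₁ = 0.380: g = 0.1241, g' = -0.899 → ψ₁ = 0.518
  ψ₁ = 0.518: g = 0.0027, g' = -0.875 → ψ₁ = 0.521
Converged at ψ₁ = 0.521.
Drum-1 compositions:
  n-butane: x = 0.135, y = 0.435
  acetaldehyde: x = 0.177, y = 0.336
  methanol: x = 0.688, y = 0.229
Drum-2 feed = drum-1 vapor: z₂ = (0.4346, 0.3362, 0.2292).
Drum 2:
Let ψ₂ = V/F and solve Σ zᵢ(Kᵢ−1)/(1+ψ₂(Kᵢ−1)) = 0.
Feasibility: ΣzᵢKᵢ = 1.313, Σzᵢ/Kᵢ = 1.615 — both > 1, two phases present.
Iterate (Newton) starting at ψ₂ = 0.5:
  ψ₂ = 0.500: g = 0.0428, g' = -0.600 → ψ₂ = 0.571
  ψ₂ = 0.571: g = -0.0023, g' = -0.669 → ψ₂ = 0.568
Converged at ψ₂ = 0.568.
  n-butane: x = 0.277, y = 0.554
  acetaldehyde: x = 0.305, y = 0.360
  methanol: x = 0.417, y = 0.086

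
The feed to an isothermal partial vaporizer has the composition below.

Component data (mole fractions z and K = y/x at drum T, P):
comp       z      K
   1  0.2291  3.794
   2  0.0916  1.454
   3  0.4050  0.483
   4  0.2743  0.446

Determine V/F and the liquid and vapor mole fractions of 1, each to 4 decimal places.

V/F = 0.2470, x_1 = 0.1355, y_1 = 0.5143

Material balance + equilibrium reduce to Σ zᵢ(Kᵢ−1)/(1+V/F(Kᵢ−1)) = 0.
g(0) = ΣzᵢKᵢ − 1 = 0.3203 and g(1) = 1 − Σzᵢ/Kᵢ = -0.5769, so a root lies in (0, 1).
Newton iteration, V/F⁰ = 0.5:
  V/F = 0.5000: g = -0.19163, g' = -0.6818 → V/F = 0.2189
  V/F = 0.2189: g = 0.02595, g' = -0.9508 → V/F = 0.2462
  V/F = 0.2462: g = 0.00074, g' = -0.8980 → V/F = 0.2470
Converged at V/F = 0.2470.
Compositions from xᵢ = zᵢ/(1+V/F(Kᵢ−1)), yᵢ = Kᵢxᵢ:
  1: x = 0.1355, y = 0.5143
  2: x = 0.0824, y = 0.1198
  3: x = 0.4643, y = 0.2243
  4: x = 0.3178, y = 0.1417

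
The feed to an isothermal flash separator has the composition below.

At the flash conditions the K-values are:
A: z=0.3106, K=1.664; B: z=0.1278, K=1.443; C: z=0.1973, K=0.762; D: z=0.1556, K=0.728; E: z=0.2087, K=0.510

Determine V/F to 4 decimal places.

V/F = 0.3258

Iterate (Newton) starting at V/F = 0.5:
  V/F = 0.5000: g = -0.03655, g' = -0.2117 → V/F = 0.3274
  V/F = 0.3274: g = -0.00033, g' = -0.2096 → V/F = 0.3258
Converged at V/F = 0.3258.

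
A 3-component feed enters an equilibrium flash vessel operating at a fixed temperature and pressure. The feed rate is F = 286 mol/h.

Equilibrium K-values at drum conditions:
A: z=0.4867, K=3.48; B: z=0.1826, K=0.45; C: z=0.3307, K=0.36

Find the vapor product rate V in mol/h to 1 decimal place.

Material balance + equilibrium reduce to Σ zᵢ(Kᵢ−1)/(1+β(Kᵢ−1)) = 0.
Feasibility: ΣzᵢKᵢ = 1.8949, Σzᵢ/Kᵢ = 1.4642 — both > 1, two phases present.
Newton–Raphson from β = 0.5:
  β = 0.5000: g = 0.08908, g' = -0.9946 → β = 0.5896
  β = 0.5896: g = 0.00172, g' = -0.9641 → β = 0.5913
Converged at β = 0.5913.
Then V = β·F = 0.5913·286 = 169.1 mol/h and L = F − V = 116.9 mol/h.

V = 169.1 mol/h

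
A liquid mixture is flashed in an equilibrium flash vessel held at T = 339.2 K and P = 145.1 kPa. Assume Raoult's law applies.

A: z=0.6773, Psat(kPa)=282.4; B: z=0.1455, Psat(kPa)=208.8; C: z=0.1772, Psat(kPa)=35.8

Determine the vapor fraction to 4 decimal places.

Raoult's law: Kᵢ = Pᵢˢᵃᵗ/P = Pᵢˢᵃᵗ/145.1.
  K_A = 282.4/145.1 = 1.946244, K_B = 208.8/145.1 = 1.439008, K_C = 35.8/145.1 = 0.246726
Newton iteration, ψ⁰ = 0.43:
  ψ = 0.4300: g = 0.31184, g' = -0.5462 → ψ = 1.0000
  ψ = 1.0000: g = -0.16732, g' = -1.8254 → ψ = 0.9083
  ψ = 0.9083: g = -0.03239, g' = -1.1981 → ψ = 0.8813
  ψ = 0.8813: g = -0.00158, g' = -1.0848 → ψ = 0.8798
Converged at ψ = 0.8798.

ψ = 0.8798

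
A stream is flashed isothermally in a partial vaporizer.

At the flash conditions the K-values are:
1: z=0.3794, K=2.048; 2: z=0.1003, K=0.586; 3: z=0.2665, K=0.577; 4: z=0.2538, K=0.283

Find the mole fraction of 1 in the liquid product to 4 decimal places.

Rachford–Rice: g(V/F) = Σ zᵢ(Kᵢ−1)/(1+V/F(Kᵢ−1)) = 0.
Check two-phase: ΣzᵢKᵢ = 1.0614 > 1 and Σzᵢ/Kᵢ = 1.7151 > 1, so g(0) = 0.0614 > 0 and g(1) = -0.7151 < 0.
Iterate (Newton) starting at V/F = 0.5:
  V/F = 0.5000: g = -0.21810, g' = -0.6005 → V/F = 0.1368
  V/F = 0.1368: g = -0.01768, g' = -0.5522 → V/F = 0.1048
  V/F = 0.1048: g = 0.00015, g' = -0.5618 → V/F = 0.1050
Converged at V/F = 0.1050.
Compositions from xᵢ = zᵢ/(1+V/F(Kᵢ−1)), yᵢ = Kᵢxᵢ:
  1: x = 0.3418, y = 0.7000
  2: x = 0.1049, y = 0.0614
  3: x = 0.2789, y = 0.1609
  4: x = 0.2745, y = 0.0777

x_1 = 0.3418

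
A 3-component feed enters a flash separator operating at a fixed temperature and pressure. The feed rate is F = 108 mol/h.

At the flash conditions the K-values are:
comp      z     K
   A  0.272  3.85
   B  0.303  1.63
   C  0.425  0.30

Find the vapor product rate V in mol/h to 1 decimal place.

V = 54.8 mol/h

Newton iteration, ψ⁰ = 0.5:
  ψ = 0.500: g = 0.0071, g' = -0.938 → ψ = 0.508
Converged at ψ = 0.508.
Then V = ψ·F = 0.5076·108 = 54.8 mol/h and L = F − V = 53.2 mol/h.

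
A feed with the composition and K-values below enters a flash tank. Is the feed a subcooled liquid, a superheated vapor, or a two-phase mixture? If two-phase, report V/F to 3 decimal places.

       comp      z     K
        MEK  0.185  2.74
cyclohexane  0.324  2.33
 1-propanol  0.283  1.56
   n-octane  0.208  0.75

superheated vapor

ΣzᵢKᵢ = 1.859; Σzᵢ/Kᵢ = 0.665.
Since Σzᵢ/Kᵢ < 1 the mixture is above its dew point — single vapor phase.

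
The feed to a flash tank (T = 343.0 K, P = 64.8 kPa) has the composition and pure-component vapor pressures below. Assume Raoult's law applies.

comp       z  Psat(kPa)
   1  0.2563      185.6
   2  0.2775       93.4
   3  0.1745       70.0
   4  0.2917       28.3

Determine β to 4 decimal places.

Raoult's law: Kᵢ = Pᵢˢᵃᵗ/P = Pᵢˢᵃᵗ/64.8.
  K_1 = 185.6/64.8 = 2.864198, K_2 = 93.4/64.8 = 1.441358, K_3 = 70.0/64.8 = 1.080247, K_4 = 28.3/64.8 = 0.436728
Iterate (Newton) starting at β = 0.58:
  β = 0.5800: g = 0.09644, g' = -0.4451 → β = 0.7967
  β = 0.7967: g = -0.00202, g' = -0.4794 → β = 0.7925
Converged at β = 0.7924.

β = 0.7924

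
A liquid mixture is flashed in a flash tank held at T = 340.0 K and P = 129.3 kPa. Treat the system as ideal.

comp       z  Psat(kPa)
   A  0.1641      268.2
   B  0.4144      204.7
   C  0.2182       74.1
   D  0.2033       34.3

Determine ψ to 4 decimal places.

Raoult's law: Kᵢ = Pᵢˢᵃᵗ/P = Pᵢˢᵃᵗ/129.3.
  K_A = 268.2/129.3 = 2.074246, K_B = 204.7/129.3 = 1.583140, K_C = 74.1/129.3 = 0.573086, K_D = 34.3/129.3 = 0.265275
Let ψ = V/F and solve Σ zᵢ(Kᵢ−1)/(1+ψ(Kᵢ−1)) = 0.
g(0) = ΣzᵢKᵢ − 1 = 0.1754 and g(1) = 1 − Σzᵢ/Kᵢ = -0.4880, so a root lies in (0, 1).
Newton iteration, ψ⁰ = 0.5:
  ψ = 0.5000: g = -0.05275, g' = -0.5031 → ψ = 0.3951
  ψ = 0.3951: g = -0.00238, g' = -0.4619 → ψ = 0.3900
Converged at ψ = 0.3900.

ψ = 0.3900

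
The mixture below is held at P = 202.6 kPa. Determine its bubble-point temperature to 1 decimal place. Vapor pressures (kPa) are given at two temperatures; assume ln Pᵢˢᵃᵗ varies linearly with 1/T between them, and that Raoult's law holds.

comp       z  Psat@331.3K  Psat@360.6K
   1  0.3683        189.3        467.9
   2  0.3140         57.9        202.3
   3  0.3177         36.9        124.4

Bubble-point temperature: ΣzᵢPᵢˢᵃᵗ(T) = P. Interpolate ln Pᵢˢᵃᵗ = aᵢ + bᵢ/T.
  T = 331.3 K: ΣzᵢPᵢˢᵃᵗ = 99.62 kPa
  T = 360.6 K: ΣzᵢPᵢˢᵃᵗ = 275.37 kPa
  T = 346.0 K: ΣzᵢPᵢˢᵃᵗ = 169.01 kPa
  T = 353.3 K: ΣzᵢPᵢˢᵃᵗ = 216.66 kPa
  T = 349.6 K: ΣzᵢPᵢˢᵃᵗ = 191.24 kPa
  T = 351.5 K: ΣzᵢPᵢˢᵃᵗ = 203.96 kPa
Interpolating between 349.6 K and 351.5 K gives T ≈ 351.3 K.

T = 351.3 K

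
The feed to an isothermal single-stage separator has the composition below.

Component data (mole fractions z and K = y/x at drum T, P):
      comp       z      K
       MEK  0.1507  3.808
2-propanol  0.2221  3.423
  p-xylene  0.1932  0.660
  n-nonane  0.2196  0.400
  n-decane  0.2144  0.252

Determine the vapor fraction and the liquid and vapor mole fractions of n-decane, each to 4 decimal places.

ψ = 0.3944, x_n-decane = 0.3041, y_n-decane = 0.0766

Rachford–Rice: g(ψ) = Σ zᵢ(Kᵢ−1)/(1+ψ(Kᵢ−1)) = 0.
Feasibility: ΣzᵢKᵢ = 1.6035, Σzᵢ/Kᵢ = 1.7970 — both > 1, two phases present.
Newton–Raphson from ψ = 0.62:
  ψ = 0.6200: g = -0.22266, g' = -1.0199 → ψ = 0.4017
  ψ = 0.4017: g = -0.00735, g' = -1.0096 → ψ = 0.3944
Converged at ψ = 0.3944.
Compositions from xᵢ = zᵢ/(1+ψ(Kᵢ−1)), yᵢ = Kᵢxᵢ:
  MEK: x = 0.0715, y = 0.2723
  2-propanol: x = 0.1136, y = 0.3887
  p-xylene: x = 0.2231, y = 0.1473
  n-nonane: x = 0.2877, y = 0.1151
  n-decane: x = 0.3041, y = 0.0766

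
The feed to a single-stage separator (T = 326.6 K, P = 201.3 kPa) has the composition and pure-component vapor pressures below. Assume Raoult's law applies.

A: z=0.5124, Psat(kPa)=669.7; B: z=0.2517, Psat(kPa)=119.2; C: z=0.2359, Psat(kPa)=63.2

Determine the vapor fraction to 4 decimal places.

Raoult's law: Kᵢ = Pᵢˢᵃᵗ/P = Pᵢˢᵃᵗ/201.3.
  K_A = 669.7/201.3 = 3.326875, K_B = 119.2/201.3 = 0.592151, K_C = 63.2/201.3 = 0.313959
Iterate (Newton) starting at ψ = 0.5:
  ψ = 0.5000: g = 0.17582, g' = -0.9160 → ψ = 0.6919
  ψ = 0.6919: g = 0.00571, g' = -0.8909 → ψ = 0.6983
Converged at ψ = 0.6983.

ψ = 0.6983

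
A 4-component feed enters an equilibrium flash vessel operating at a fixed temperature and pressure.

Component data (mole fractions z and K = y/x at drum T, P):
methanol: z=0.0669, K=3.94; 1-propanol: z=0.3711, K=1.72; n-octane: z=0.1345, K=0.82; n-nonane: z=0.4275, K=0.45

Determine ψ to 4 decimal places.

ψ = 0.3358

Material balance + equilibrium reduce to Σ zᵢ(Kᵢ−1)/(1+ψ(Kᵢ−1)) = 0.
Check two-phase: ΣzᵢKᵢ = 1.2045 > 1 and Σzᵢ/Kᵢ = 1.3468 > 1, so g(0) = 0.2045 > 0 and g(1) = -0.3468 < 0.
Newton iteration, ψ⁰ = 0.5:
  ψ = 0.5000: g = -0.07482, g' = -0.4501 → ψ = 0.3338
  ψ = 0.3338: g = 0.00095, g' = -0.4713 → ψ = 0.3358
Converged at ψ = 0.3358.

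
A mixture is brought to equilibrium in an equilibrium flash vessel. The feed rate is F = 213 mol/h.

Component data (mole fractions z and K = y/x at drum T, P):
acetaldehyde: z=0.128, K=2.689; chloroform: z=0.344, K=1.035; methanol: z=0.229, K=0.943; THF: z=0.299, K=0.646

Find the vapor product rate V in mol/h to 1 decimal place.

Rachford–Rice: g(ψ) = Σ zᵢ(Kᵢ−1)/(1+ψ(Kᵢ−1)) = 0.
Check two-phase: ΣzᵢKᵢ = 1.109 > 1 and Σzᵢ/Kᵢ = 1.086 > 1, so g(0) = 0.109 > 0 and g(1) = -0.086 < 0.
Iterate (Newton) starting at ψ = 0.35:
  ψ = 0.350: g = 0.0136, g' = -0.194 → ψ = 0.420
  ψ = 0.420: g = 0.0006, g' = -0.178 → ψ = 0.424
Converged at ψ = 0.424.
Then V = ψ·F = 0.4236·213 = 90.2 mol/h and L = F − V = 122.8 mol/h.

V = 90.2 mol/h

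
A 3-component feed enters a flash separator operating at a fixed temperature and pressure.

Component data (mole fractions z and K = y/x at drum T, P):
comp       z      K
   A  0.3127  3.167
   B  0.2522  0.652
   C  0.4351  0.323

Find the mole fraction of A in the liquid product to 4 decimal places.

Material balance + equilibrium reduce to Σ zᵢ(Kᵢ−1)/(1+ψ(Kᵢ−1)) = 0.
g(0) = ΣzᵢKᵢ − 1 = 0.2953 and g(1) = 1 − Σzᵢ/Kᵢ = -0.8326, so a root lies in (0, 1).
Iterate (Newton) starting at ψ = 0.38:
  ψ = 0.3800: g = -0.12612, g' = -0.8437 → ψ = 0.2305
  ψ = 0.2305: g = 0.00744, g' = -0.9691 → ψ = 0.2382
Converged at ψ = 0.2382.
Compositions from xᵢ = zᵢ/(1+ψ(Kᵢ−1)), yᵢ = Kᵢxᵢ:
  A: x = 0.2062, y = 0.6531
  B: x = 0.2750, y = 0.1793
  C: x = 0.5188, y = 0.1676

x_A = 0.2062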